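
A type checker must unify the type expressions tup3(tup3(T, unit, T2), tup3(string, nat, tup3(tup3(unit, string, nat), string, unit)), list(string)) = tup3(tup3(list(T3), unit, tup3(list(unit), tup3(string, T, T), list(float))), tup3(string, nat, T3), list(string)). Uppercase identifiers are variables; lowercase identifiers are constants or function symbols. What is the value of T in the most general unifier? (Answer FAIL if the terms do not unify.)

list(tup3(tup3(unit, string, nat), string, unit))

Decompose tup3/3: tup3(T, unit, T2) = tup3(list(T3), unit, tup3(list(unit), tup3(string, T, T), list(float))),  tup3(string, nat, tup3(tup3(unit, string, nat), string, unit)) = tup3(string, nat, T3),  list(string) = list(string).
Decompose tup3/3: T = list(T3),  unit = unit,  T2 = tup3(list(unit), tup3(string, T, T), list(float)).
Bind T := list(T3); substituting into the one remaining equation that mentions T gives: T2 = tup3(list(unit), tup3(string, list(T3), list(T3)), list(float)).
Delete trivial equation unit = unit.
Bind T2 := tup3(list(unit), tup3(string, list(T3), list(T3)), list(float)); no other remaining equation mentions T2.
Decompose tup3/3: string = string,  nat = nat,  tup3(tup3(unit, string, nat), string, unit) = T3.
Delete trivial equation string = string.
Delete trivial equation nat = nat.
Bind T3 := tup3(tup3(unit, string, nat), string, unit); no other remaining equation mentions T3. Substituting into the earlier bindings gives T := list(tup3(tup3(unit, string, nat), string, unit)), T2 := tup3(list(unit), tup3(string, list(tup3(tup3(unit, string, nat), string, unit)), list(tup3(tup3(unit, string, nat), string, unit))), list(float)).
Delete trivial equation list(string) = list(string).
MGU = { T ↦ list(tup3(tup3(unit, string, nat), string, unit)), T2 ↦ tup3(list(unit), tup3(string, list(tup3(tup3(unit, string, nat), string, unit)), list(tup3(tup3(unit, string, nat), string, unit))), list(float)), T3 ↦ tup3(tup3(unit, string, nat), string, unit) }, so T ↦ list(tup3(tup3(unit, string, nat), string, unit)).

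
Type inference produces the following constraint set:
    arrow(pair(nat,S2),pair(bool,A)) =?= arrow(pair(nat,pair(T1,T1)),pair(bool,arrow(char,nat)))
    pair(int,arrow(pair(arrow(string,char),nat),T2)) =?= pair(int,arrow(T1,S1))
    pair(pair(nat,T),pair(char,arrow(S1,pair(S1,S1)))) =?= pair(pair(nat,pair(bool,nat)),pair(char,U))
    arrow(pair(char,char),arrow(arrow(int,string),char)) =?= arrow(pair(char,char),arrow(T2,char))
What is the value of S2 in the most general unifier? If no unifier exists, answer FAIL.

Decompose arrow/2: pair(nat,S2) =?= pair(nat,pair(T1,T1)),  pair(bool,A) =?= pair(bool,arrow(char,nat)).
Decompose pair/2: nat =?= nat,  S2 =?= pair(T1,T1).
Delete trivial equation nat =?= nat.
Bind S2 := pair(T1,T1); no other remaining equation mentions S2.
Decompose pair/2: bool =?= bool,  A =?= arrow(char,nat).
Delete trivial equation bool =?= bool.
Bind A := arrow(char,nat); no other remaining equation mentions A.
Decompose pair/2: int =?= int,  arrow(pair(arrow(string,char),nat),T2) =?= arrow(T1,S1).
Delete trivial equation int =?= int.
Decompose arrow/2: pair(arrow(string,char),nat) =?= T1,  T2 =?= S1.
Bind T1 := pair(arrow(string,char),nat); no other remaining equation mentions T1. Substituting into the earlier binding gives S2 := pair(pair(arrow(string,char),nat),pair(arrow(string,char),nat)).
Bind T2 := S1; substituting into the one remaining equation that mentions T2 gives: arrow(pair(char,char),arrow(arrow(int,string),char)) =?= arrow(pair(char,char),arrow(S1,char)).
Decompose pair/2: pair(nat,T) =?= pair(nat,pair(bool,nat)),  pair(char,arrow(S1,pair(S1,S1))) =?= pair(char,U).
Decompose pair/2: nat =?= nat,  T =?= pair(bool,nat).
Delete trivial equation nat =?= nat.
Bind T := pair(bool,nat); no other remaining equation mentions T.
Decompose pair/2: char =?= char,  arrow(S1,pair(S1,S1)) =?= U.
Delete trivial equation char =?= char.
Bind U := arrow(S1,pair(S1,S1)); no other remaining equation mentions U.
Decompose arrow/2: pair(char,char) =?= pair(char,char),  arrow(arrow(int,string),char) =?= arrow(S1,char).
Delete trivial equation pair(char,char) =?= pair(char,char).
Decompose arrow/2: arrow(int,string) =?= S1,  char =?= char.
Bind S1 := arrow(int,string); no other remaining equation mentions S1. Substituting into the earlier bindings gives T2 := arrow(int,string), U := arrow(arrow(int,string),pair(arrow(int,string),arrow(int,string))).
Delete trivial equation char =?= char.
MGU = { S2 := pair(pair(arrow(string,char),nat),pair(arrow(string,char),nat)), A := arrow(char,nat), T1 := pair(arrow(string,char),nat), T2 := arrow(int,string), T := pair(bool,nat), U := arrow(arrow(int,string),pair(arrow(int,string),arrow(int,string))), S1 := arrow(int,string) }, so S2 := pair(pair(arrow(string,char),nat),pair(arrow(string,char),nat)).

pair(pair(arrow(string,char),nat),pair(arrow(string,char),nat))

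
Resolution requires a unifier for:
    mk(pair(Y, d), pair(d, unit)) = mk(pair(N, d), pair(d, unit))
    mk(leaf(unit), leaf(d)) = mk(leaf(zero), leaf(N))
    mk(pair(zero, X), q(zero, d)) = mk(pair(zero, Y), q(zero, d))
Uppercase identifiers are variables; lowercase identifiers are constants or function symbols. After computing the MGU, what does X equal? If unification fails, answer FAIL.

FAIL

Decompose mk/2: pair(Y, d) = pair(N, d),  pair(d, unit) = pair(d, unit).
Decompose pair/2: Y = N,  d = d.
Bind Y := N; substituting into the one remaining equation that mentions Y gives: mk(pair(zero, X), q(zero, d)) = mk(pair(zero, N), q(zero, d)).
Delete trivial equation d = d.
Delete trivial equation pair(d, unit) = pair(d, unit).
Decompose mk/2: leaf(unit) = leaf(zero),  leaf(d) = leaf(N).
Decompose leaf/1: unit = zero.
Clash: constants unit and zero differ; no unifier exists.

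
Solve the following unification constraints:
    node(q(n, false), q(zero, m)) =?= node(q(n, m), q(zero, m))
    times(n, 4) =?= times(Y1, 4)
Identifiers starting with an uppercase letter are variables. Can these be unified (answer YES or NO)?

Decompose node/2: q(n, false) =?= q(n, m),  q(zero, m) =?= q(zero, m).
Decompose q/2: n =?= n,  false =?= m.
Delete trivial equation n =?= n.
Clash: constants false and m differ; no unifier exists.

NO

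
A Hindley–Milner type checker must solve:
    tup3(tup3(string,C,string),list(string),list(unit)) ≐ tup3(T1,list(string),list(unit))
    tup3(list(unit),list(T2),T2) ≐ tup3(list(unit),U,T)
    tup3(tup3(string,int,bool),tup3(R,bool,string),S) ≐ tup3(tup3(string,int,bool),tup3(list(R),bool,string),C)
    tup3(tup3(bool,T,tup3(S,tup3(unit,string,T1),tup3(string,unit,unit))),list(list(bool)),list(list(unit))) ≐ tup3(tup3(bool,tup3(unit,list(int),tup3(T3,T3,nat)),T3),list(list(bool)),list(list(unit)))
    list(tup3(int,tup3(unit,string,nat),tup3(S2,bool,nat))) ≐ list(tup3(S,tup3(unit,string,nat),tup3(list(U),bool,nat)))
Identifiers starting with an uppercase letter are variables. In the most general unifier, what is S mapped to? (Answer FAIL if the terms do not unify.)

Decompose tup3/3: tup3(string,C,string) ≐ T1,  list(string) ≐ list(string),  list(unit) ≐ list(unit).
Bind T1 := tup3(string,C,string); substituting into the one remaining equation that mentions T1 gives: tup3(tup3(bool,T,tup3(S,tup3(unit,string,tup3(string,C,string)),tup3(string,unit,unit))),list(list(bool)),list(list(unit))) ≐ tup3(tup3(bool,tup3(unit,list(int),tup3(T3,T3,nat)),T3),list(list(bool)),list(list(unit))).
Delete trivial equation list(string) ≐ list(string).
Delete trivial equation list(unit) ≐ list(unit).
Decompose tup3/3: list(unit) ≐ list(unit),  list(T2) ≐ U,  T2 ≐ T.
Delete trivial equation list(unit) ≐ list(unit).
Bind U := list(T2); substituting into the one remaining equation that mentions U gives: list(tup3(int,tup3(unit,string,nat),tup3(S2,bool,nat))) ≐ list(tup3(S,tup3(unit,string,nat),tup3(list(list(T2)),bool,nat))).
Bind T2 := T; substituting into the one remaining equation that mentions T2 gives: list(tup3(int,tup3(unit,string,nat),tup3(S2,bool,nat))) ≐ list(tup3(S,tup3(unit,string,nat),tup3(list(list(T)),bool,nat))). Substituting into the earlier binding gives U := list(T).
Decompose tup3/3: tup3(string,int,bool) ≐ tup3(string,int,bool),  tup3(R,bool,string) ≐ tup3(list(R),bool,string),  S ≐ C.
Delete trivial equation tup3(string,int,bool) ≐ tup3(string,int,bool).
Decompose tup3/3: R ≐ list(R),  bool ≐ bool,  string ≐ string.
Occurs check fails: R occurs in list(R); the equation R ≐ list(R) has no finite solution.

FAIL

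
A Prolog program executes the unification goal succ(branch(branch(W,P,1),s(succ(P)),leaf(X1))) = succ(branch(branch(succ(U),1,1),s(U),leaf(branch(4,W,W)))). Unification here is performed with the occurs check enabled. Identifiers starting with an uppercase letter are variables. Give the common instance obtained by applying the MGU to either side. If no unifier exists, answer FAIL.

Decompose succ/1: branch(branch(W,P,1),s(succ(P)),leaf(X1)) = branch(branch(succ(U),1,1),s(U),leaf(branch(4,W,W))).
Decompose branch/3: branch(W,P,1) = branch(succ(U),1,1),  s(succ(P)) = s(U),  leaf(X1) = leaf(branch(4,W,W)).
Decompose branch/3: W = succ(U),  P = 1,  1 = 1.
Bind W := succ(U); substituting into the one remaining equation that mentions W gives: leaf(X1) = leaf(branch(4,succ(U),succ(U))).
Bind P := 1; substituting into the one remaining equation that mentions P gives: s(succ(1)) = s(U).
Delete trivial equation 1 = 1.
Decompose s/1: succ(1) = U.
Bind U := succ(1); substituting into the remaining equation gives: leaf(X1) = leaf(branch(4,succ(succ(1)),succ(succ(1)))). Substituting into the earlier binding gives W := succ(succ(1)).
Decompose leaf/1: X1 = branch(4,succ(succ(1)),succ(succ(1))).
Bind X1 := branch(4,succ(succ(1)),succ(succ(1))).
Applying the MGU to either side gives succ(branch(branch(succ(succ(1)),1,1),s(succ(1)),leaf(branch(4,succ(succ(1)),succ(succ(1)))))).

succ(branch(branch(succ(succ(1)),1,1),s(succ(1)),leaf(branch(4,succ(succ(1)),succ(succ(1))))))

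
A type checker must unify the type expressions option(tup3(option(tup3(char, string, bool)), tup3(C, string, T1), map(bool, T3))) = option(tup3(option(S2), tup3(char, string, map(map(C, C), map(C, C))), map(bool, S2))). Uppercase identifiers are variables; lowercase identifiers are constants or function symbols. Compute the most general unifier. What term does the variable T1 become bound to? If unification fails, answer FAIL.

map(map(char, char), map(char, char))

Decompose option/1: tup3(option(tup3(char, string, bool)), tup3(C, string, T1), map(bool, T3)) = tup3(option(S2), tup3(char, string, map(map(C, C), map(C, C))), map(bool, S2)).
Decompose tup3/3: option(tup3(char, string, bool)) = option(S2),  tup3(C, string, T1) = tup3(char, string, map(map(C, C), map(C, C))),  map(bool, T3) = map(bool, S2).
Decompose option/1: tup3(char, string, bool) = S2.
Bind S2 := tup3(char, string, bool); substituting into the one remaining equation that mentions S2 gives: map(bool, T3) = map(bool, tup3(char, string, bool)).
Decompose tup3/3: C = char,  string = string,  T1 = map(map(C, C), map(C, C)).
Bind C := char; substituting into the one remaining equation that mentions C gives: T1 = map(map(char, char), map(char, char)).
Delete trivial equation string = string.
Bind T1 := map(map(char, char), map(char, char)); no other remaining equation mentions T1.
Decompose map/2: bool = bool,  T3 = tup3(char, string, bool).
Delete trivial equation bool = bool.
Bind T3 := tup3(char, string, bool).
MGU = { S2 -> tup3(char, string, bool), C -> char, T1 -> map(map(char, char), map(char, char)), T3 -> tup3(char, string, bool) }, so T1 -> map(map(char, char), map(char, char)).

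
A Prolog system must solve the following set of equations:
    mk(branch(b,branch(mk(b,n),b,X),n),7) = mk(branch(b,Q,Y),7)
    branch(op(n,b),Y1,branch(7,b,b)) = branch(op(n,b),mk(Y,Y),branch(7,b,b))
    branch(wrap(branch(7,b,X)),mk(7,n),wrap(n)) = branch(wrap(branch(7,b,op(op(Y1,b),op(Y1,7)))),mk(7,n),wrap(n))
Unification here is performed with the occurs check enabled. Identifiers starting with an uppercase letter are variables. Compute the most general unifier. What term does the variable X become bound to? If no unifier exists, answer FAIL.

op(op(mk(n,n),b),op(mk(n,n),7))

Decompose mk/2: branch(b,branch(mk(b,n),b,X),n) = branch(b,Q,Y),  7 = 7.
Decompose branch/3: b = b,  branch(mk(b,n),b,X) = Q,  n = Y.
Delete trivial equation b = b.
Bind Q := branch(mk(b,n),b,X); no other remaining equation mentions Q.
Bind Y := n; substituting into the one remaining equation that mentions Y gives: branch(op(n,b),Y1,branch(7,b,b)) = branch(op(n,b),mk(n,n),branch(7,b,b)).
Delete trivial equation 7 = 7.
Decompose branch/3: op(n,b) = op(n,b),  Y1 = mk(n,n),  branch(7,b,b) = branch(7,b,b).
Delete trivial equation op(n,b) = op(n,b).
Bind Y1 := mk(n,n); substituting into the one remaining equation that mentions Y1 gives: branch(wrap(branch(7,b,X)),mk(7,n),wrap(n)) = branch(wrap(branch(7,b,op(op(mk(n,n),b),op(mk(n,n),7)))),mk(7,n),wrap(n)).
Delete trivial equation branch(7,b,b) = branch(7,b,b).
Decompose branch/3: wrap(branch(7,b,X)) = wrap(branch(7,b,op(op(mk(n,n),b),op(mk(n,n),7)))),  mk(7,n) = mk(7,n),  wrap(n) = wrap(n).
Decompose wrap/1: branch(7,b,X) = branch(7,b,op(op(mk(n,n),b),op(mk(n,n),7))).
Decompose branch/3: 7 = 7,  b = b,  X = op(op(mk(n,n),b),op(mk(n,n),7)).
Delete trivial equation 7 = 7.
Delete trivial equation b = b.
Bind X := op(op(mk(n,n),b),op(mk(n,n),7)); no other remaining equation mentions X. Substituting into the earlier binding gives Q := branch(mk(b,n),b,op(op(mk(n,n),b),op(mk(n,n),7))).
Delete trivial equation mk(7,n) = mk(7,n).
Delete trivial equation wrap(n) = wrap(n).
MGU = { Q ↦ branch(mk(b,n),b,op(op(mk(n,n),b),op(mk(n,n),7))), Y ↦ n, Y1 ↦ mk(n,n), X ↦ op(op(mk(n,n),b),op(mk(n,n),7)) }, so X ↦ op(op(mk(n,n),b),op(mk(n,n),7)).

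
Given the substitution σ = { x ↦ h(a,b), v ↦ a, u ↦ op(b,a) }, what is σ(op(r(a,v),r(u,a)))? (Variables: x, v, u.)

op(r(a,a),r(op(b,a),a))

Replace each occurrence of v with a.
Replace each occurrence of u with op(b,a).
Result: op(r(a,a),r(op(b,a),a)).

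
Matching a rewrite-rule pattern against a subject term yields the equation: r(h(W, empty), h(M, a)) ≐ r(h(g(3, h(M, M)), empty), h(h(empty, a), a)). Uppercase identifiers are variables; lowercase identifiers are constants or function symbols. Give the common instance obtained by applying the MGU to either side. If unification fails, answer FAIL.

r(h(g(3, h(h(empty, a), h(empty, a))), empty), h(h(empty, a), a))

Decompose r/2: h(W, empty) ≐ h(g(3, h(M, M)), empty),  h(M, a) ≐ h(h(empty, a), a).
Decompose h/2: W ≐ g(3, h(M, M)),  empty ≐ empty.
Bind W := g(3, h(M, M)); no other remaining equation mentions W.
Delete trivial equation empty ≐ empty.
Decompose h/2: M ≐ h(empty, a),  a ≐ a.
Bind M := h(empty, a); no other remaining equation mentions M. Substituting into the earlier binding gives W := g(3, h(h(empty, a), h(empty, a))).
Delete trivial equation a ≐ a.
Applying the MGU to either side gives r(h(g(3, h(h(empty, a), h(empty, a))), empty), h(h(empty, a), a)).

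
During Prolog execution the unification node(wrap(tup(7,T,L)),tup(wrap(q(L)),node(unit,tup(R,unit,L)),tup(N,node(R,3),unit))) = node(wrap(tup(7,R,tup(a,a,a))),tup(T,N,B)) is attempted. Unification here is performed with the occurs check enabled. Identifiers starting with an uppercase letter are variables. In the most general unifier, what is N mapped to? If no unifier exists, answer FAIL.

node(unit,tup(wrap(q(tup(a,a,a))),unit,tup(a,a,a)))

Decompose node/2: wrap(tup(7,T,L)) = wrap(tup(7,R,tup(a,a,a))),  tup(wrap(q(L)),node(unit,tup(R,unit,L)),tup(N,node(R,3),unit)) = tup(T,N,B).
Decompose wrap/1: tup(7,T,L) = tup(7,R,tup(a,a,a)).
Decompose tup/3: 7 = 7,  T = R,  L = tup(a,a,a).
Delete trivial equation 7 = 7.
Bind T := R; substituting into the one remaining equation that mentions T gives: tup(wrap(q(L)),node(unit,tup(R,unit,L)),tup(N,node(R,3),unit)) = tup(R,N,B).
Bind L := tup(a,a,a); substituting into the remaining equation gives: tup(wrap(q(tup(a,a,a))),node(unit,tup(R,unit,tup(a,a,a))),tup(N,node(R,3),unit)) = tup(R,N,B).
Decompose tup/3: wrap(q(tup(a,a,a))) = R,  node(unit,tup(R,unit,tup(a,a,a))) = N,  tup(N,node(R,3),unit) = B.
Bind R := wrap(q(tup(a,a,a))); substituting into the remaining equations gives: node(unit,tup(wrap(q(tup(a,a,a))),unit,tup(a,a,a))) = N,  tup(N,node(wrap(q(tup(a,a,a))),3),unit) = B. Substituting into the earlier binding gives T := wrap(q(tup(a,a,a))).
Bind N := node(unit,tup(wrap(q(tup(a,a,a))),unit,tup(a,a,a))); substituting into the remaining equation gives: tup(node(unit,tup(wrap(q(tup(a,a,a))),unit,tup(a,a,a))),node(wrap(q(tup(a,a,a))),3),unit) = B.
Bind B := tup(node(unit,tup(wrap(q(tup(a,a,a))),unit,tup(a,a,a))),node(wrap(q(tup(a,a,a))),3),unit).
MGU = { T = wrap(q(tup(a,a,a))), L = tup(a,a,a), R = wrap(q(tup(a,a,a))), N = node(unit,tup(wrap(q(tup(a,a,a))),unit,tup(a,a,a))), B = tup(node(unit,tup(wrap(q(tup(a,a,a))),unit,tup(a,a,a))),node(wrap(q(tup(a,a,a))),3),unit) }, so N = node(unit,tup(wrap(q(tup(a,a,a))),unit,tup(a,a,a))).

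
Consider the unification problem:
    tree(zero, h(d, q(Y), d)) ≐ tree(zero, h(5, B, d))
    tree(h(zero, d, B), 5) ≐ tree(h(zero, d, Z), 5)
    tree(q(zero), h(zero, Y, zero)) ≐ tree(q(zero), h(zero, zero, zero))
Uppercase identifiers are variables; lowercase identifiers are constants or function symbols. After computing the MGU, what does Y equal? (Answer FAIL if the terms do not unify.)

FAIL

Decompose tree/2: zero ≐ zero,  h(d, q(Y), d) ≐ h(5, B, d).
Delete trivial equation zero ≐ zero.
Decompose h/3: d ≐ 5,  q(Y) ≐ B,  d ≐ d.
Clash: constants d and 5 differ; no unifier exists.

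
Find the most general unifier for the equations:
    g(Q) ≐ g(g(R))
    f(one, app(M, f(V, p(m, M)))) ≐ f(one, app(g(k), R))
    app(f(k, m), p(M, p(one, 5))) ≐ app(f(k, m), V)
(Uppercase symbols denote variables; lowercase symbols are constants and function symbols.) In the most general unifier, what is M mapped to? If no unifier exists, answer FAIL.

g(k)

Decompose g/1: Q ≐ g(R).
Bind Q := g(R); no other remaining equation mentions Q.
Decompose f/2: one ≐ one,  app(M, f(V, p(m, M))) ≐ app(g(k), R).
Delete trivial equation one ≐ one.
Decompose app/2: M ≐ g(k),  f(V, p(m, M)) ≐ R.
Bind M := g(k); substituting into the remaining equations gives: f(V, p(m, g(k))) ≐ R,  app(f(k, m), p(g(k), p(one, 5))) ≐ app(f(k, m), V).
Bind R := f(V, p(m, g(k))); no other remaining equation mentions R. Substituting into the earlier binding gives Q := g(f(V, p(m, g(k)))).
Decompose app/2: f(k, m) ≐ f(k, m),  p(g(k), p(one, 5)) ≐ V.
Delete trivial equation f(k, m) ≐ f(k, m).
Bind V := p(g(k), p(one, 5)). Substituting into the earlier bindings gives Q := g(f(p(g(k), p(one, 5)), p(m, g(k)))), R := f(p(g(k), p(one, 5)), p(m, g(k))).
MGU = { Q ↦ g(f(p(g(k), p(one, 5)), p(m, g(k)))), M ↦ g(k), R ↦ f(p(g(k), p(one, 5)), p(m, g(k))), V ↦ p(g(k), p(one, 5)) }, so M ↦ g(k).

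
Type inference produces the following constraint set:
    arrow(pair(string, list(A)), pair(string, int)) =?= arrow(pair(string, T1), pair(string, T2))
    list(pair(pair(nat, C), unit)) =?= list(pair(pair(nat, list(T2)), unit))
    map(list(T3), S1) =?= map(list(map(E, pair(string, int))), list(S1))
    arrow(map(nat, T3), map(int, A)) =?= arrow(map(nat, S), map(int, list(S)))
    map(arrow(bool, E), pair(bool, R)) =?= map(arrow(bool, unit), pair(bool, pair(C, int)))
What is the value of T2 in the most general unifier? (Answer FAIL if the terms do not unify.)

FAIL

Decompose arrow/2: pair(string, list(A)) =?= pair(string, T1),  pair(string, int) =?= pair(string, T2).
Decompose pair/2: string =?= string,  list(A) =?= T1.
Delete trivial equation string =?= string.
Bind T1 := list(A); no other remaining equation mentions T1.
Decompose pair/2: string =?= string,  int =?= T2.
Delete trivial equation string =?= string.
Bind T2 := int; substituting into the one remaining equation that mentions T2 gives: list(pair(pair(nat, C), unit)) =?= list(pair(pair(nat, list(int)), unit)).
Decompose list/1: pair(pair(nat, C), unit) =?= pair(pair(nat, list(int)), unit).
Decompose pair/2: pair(nat, C) =?= pair(nat, list(int)),  unit =?= unit.
Decompose pair/2: nat =?= nat,  C =?= list(int).
Delete trivial equation nat =?= nat.
Bind C := list(int); substituting into the one remaining equation that mentions C gives: map(arrow(bool, E), pair(bool, R)) =?= map(arrow(bool, unit), pair(bool, pair(list(int), int))).
Delete trivial equation unit =?= unit.
Decompose map/2: list(T3) =?= list(map(E, pair(string, int))),  S1 =?= list(S1).
Decompose list/1: T3 =?= map(E, pair(string, int)).
Bind T3 := map(E, pair(string, int)); substituting into the one remaining equation that mentions T3 gives: arrow(map(nat, map(E, pair(string, int))), map(int, A)) =?= arrow(map(nat, S), map(int, list(S))).
Occurs check fails: S1 occurs in list(S1); the equation S1 =?= list(S1) has no finite solution.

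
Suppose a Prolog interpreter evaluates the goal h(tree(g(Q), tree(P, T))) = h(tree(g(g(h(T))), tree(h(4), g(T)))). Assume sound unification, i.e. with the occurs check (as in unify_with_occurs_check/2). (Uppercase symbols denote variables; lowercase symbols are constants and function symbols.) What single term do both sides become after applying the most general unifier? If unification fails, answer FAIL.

Decompose h/1: tree(g(Q), tree(P, T)) = tree(g(g(h(T))), tree(h(4), g(T))).
Decompose tree/2: g(Q) = g(g(h(T))),  tree(P, T) = tree(h(4), g(T)).
Decompose g/1: Q = g(h(T)).
Bind Q := g(h(T)); no other remaining equation mentions Q.
Decompose tree/2: P = h(4),  T = g(T).
Bind P := h(4); no other remaining equation mentions P.
Occurs check fails: T occurs in g(T); the equation T = g(T) has no finite solution.

FAIL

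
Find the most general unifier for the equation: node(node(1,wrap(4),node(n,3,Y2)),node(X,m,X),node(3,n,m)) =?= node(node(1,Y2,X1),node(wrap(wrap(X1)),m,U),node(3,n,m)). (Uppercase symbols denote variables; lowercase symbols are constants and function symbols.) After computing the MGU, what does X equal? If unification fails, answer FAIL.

Decompose node/3: node(1,wrap(4),node(n,3,Y2)) =?= node(1,Y2,X1),  node(X,m,X) =?= node(wrap(wrap(X1)),m,U),  node(3,n,m) =?= node(3,n,m).
Decompose node/3: 1 =?= 1,  wrap(4) =?= Y2,  node(n,3,Y2) =?= X1.
Delete trivial equation 1 =?= 1.
Bind Y2 := wrap(4); substituting into the one remaining equation that mentions Y2 gives: node(n,3,wrap(4)) =?= X1.
Bind X1 := node(n,3,wrap(4)); substituting into the one remaining equation that mentions X1 gives: node(X,m,X) =?= node(wrap(wrap(node(n,3,wrap(4)))),m,U).
Decompose node/3: X =?= wrap(wrap(node(n,3,wrap(4)))),  m =?= m,  X =?= U.
Bind X := wrap(wrap(node(n,3,wrap(4)))); substituting into the one remaining equation that mentions X gives: wrap(wrap(node(n,3,wrap(4)))) =?= U.
Delete trivial equation m =?= m.
Bind U := wrap(wrap(node(n,3,wrap(4)))); no other remaining equation mentions U.
Delete trivial equation node(3,n,m) =?= node(3,n,m).
MGU = { Y2 ↦ wrap(4), X1 ↦ node(n,3,wrap(4)), X ↦ wrap(wrap(node(n,3,wrap(4)))), U ↦ wrap(wrap(node(n,3,wrap(4)))) }, so X ↦ wrap(wrap(node(n,3,wrap(4)))).

wrap(wrap(node(n,3,wrap(4))))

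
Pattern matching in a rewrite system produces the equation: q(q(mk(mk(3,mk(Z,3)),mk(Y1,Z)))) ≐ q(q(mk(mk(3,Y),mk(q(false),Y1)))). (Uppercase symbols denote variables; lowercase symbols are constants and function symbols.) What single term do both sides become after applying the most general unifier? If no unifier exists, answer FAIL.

Decompose q/1: q(mk(mk(3,mk(Z,3)),mk(Y1,Z))) ≐ q(mk(mk(3,Y),mk(q(false),Y1))).
Decompose q/1: mk(mk(3,mk(Z,3)),mk(Y1,Z)) ≐ mk(mk(3,Y),mk(q(false),Y1)).
Decompose mk/2: mk(3,mk(Z,3)) ≐ mk(3,Y),  mk(Y1,Z) ≐ mk(q(false),Y1).
Decompose mk/2: 3 ≐ 3,  mk(Z,3) ≐ Y.
Delete trivial equation 3 ≐ 3.
Bind Y := mk(Z,3); no other remaining equation mentions Y.
Decompose mk/2: Y1 ≐ q(false),  Z ≐ Y1.
Bind Y1 := q(false); substituting into the remaining equation gives: Z ≐ q(false).
Bind Z := q(false). Substituting into the earlier binding gives Y := mk(q(false),3).
Applying the MGU to either side gives q(q(mk(mk(3,mk(q(false),3)),mk(q(false),q(false))))).

q(q(mk(mk(3,mk(q(false),3)),mk(q(false),q(false)))))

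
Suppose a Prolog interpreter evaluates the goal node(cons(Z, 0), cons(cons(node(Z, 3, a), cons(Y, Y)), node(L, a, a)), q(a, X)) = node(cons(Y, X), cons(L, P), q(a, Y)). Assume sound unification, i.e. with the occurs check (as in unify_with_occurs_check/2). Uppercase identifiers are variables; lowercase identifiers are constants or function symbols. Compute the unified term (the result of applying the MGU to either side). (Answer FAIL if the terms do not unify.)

Decompose node/3: cons(Z, 0) = cons(Y, X),  cons(cons(node(Z, 3, a), cons(Y, Y)), node(L, a, a)) = cons(L, P),  q(a, X) = q(a, Y).
Decompose cons/2: Z = Y,  0 = X.
Bind Z := Y; substituting into the one remaining equation that mentions Z gives: cons(cons(node(Y, 3, a), cons(Y, Y)), node(L, a, a)) = cons(L, P).
Bind X := 0; substituting into the one remaining equation that mentions X gives: q(a, 0) = q(a, Y).
Decompose cons/2: cons(node(Y, 3, a), cons(Y, Y)) = L,  node(L, a, a) = P.
Bind L := cons(node(Y, 3, a), cons(Y, Y)); substituting into the one remaining equation that mentions L gives: node(cons(node(Y, 3, a), cons(Y, Y)), a, a) = P.
Bind P := node(cons(node(Y, 3, a), cons(Y, Y)), a, a); no other remaining equation mentions P.
Decompose q/2: a = a,  0 = Y.
Delete trivial equation a = a.
Bind Y := 0. Substituting into the earlier bindings gives Z := 0, L := cons(node(0, 3, a), cons(0, 0)), P := node(cons(node(0, 3, a), cons(0, 0)), a, a).
Applying the MGU to either side gives node(cons(0, 0), cons(cons(node(0, 3, a), cons(0, 0)), node(cons(node(0, 3, a), cons(0, 0)), a, a)), q(a, 0)).

node(cons(0, 0), cons(cons(node(0, 3, a), cons(0, 0)), node(cons(node(0, 3, a), cons(0, 0)), a, a)), q(a, 0))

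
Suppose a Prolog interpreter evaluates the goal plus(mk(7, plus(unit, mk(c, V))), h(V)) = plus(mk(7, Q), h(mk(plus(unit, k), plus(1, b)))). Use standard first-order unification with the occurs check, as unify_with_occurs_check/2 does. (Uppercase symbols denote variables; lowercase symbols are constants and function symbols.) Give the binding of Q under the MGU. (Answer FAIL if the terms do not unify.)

Decompose plus/2: mk(7, plus(unit, mk(c, V))) = mk(7, Q),  h(V) = h(mk(plus(unit, k), plus(1, b))).
Decompose mk/2: 7 = 7,  plus(unit, mk(c, V)) = Q.
Delete trivial equation 7 = 7.
Bind Q := plus(unit, mk(c, V)); no other remaining equation mentions Q.
Decompose h/1: V = mk(plus(unit, k), plus(1, b)).
Bind V := mk(plus(unit, k), plus(1, b)). Substituting into the earlier binding gives Q := plus(unit, mk(c, mk(plus(unit, k), plus(1, b)))).
MGU = { Q = plus(unit, mk(c, mk(plus(unit, k), plus(1, b)))), V = mk(plus(unit, k), plus(1, b)) }, so Q = plus(unit, mk(c, mk(plus(unit, k), plus(1, b)))).

plus(unit, mk(c, mk(plus(unit, k), plus(1, b))))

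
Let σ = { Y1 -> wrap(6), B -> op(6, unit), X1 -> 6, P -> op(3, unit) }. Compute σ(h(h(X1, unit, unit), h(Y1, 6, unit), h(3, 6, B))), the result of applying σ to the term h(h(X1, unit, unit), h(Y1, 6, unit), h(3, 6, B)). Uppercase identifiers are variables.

Replace each occurrence of Y1 with wrap(6).
Replace each occurrence of B with op(6, unit).
Replace each occurrence of X1 with 6.
Result: h(h(6, unit, unit), h(wrap(6), 6, unit), h(3, 6, op(6, unit))).

h(h(6, unit, unit), h(wrap(6), 6, unit), h(3, 6, op(6, unit)))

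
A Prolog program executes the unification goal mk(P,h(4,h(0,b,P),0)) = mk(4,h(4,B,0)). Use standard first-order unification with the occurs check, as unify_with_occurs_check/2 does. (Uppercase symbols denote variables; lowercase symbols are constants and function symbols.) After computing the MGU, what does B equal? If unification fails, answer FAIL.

Decompose mk/2: P = 4,  h(4,h(0,b,P),0) = h(4,B,0).
Bind P := 4; substituting into the remaining equation gives: h(4,h(0,b,4),0) = h(4,B,0).
Decompose h/3: 4 = 4,  h(0,b,4) = B,  0 = 0.
Delete trivial equation 4 = 4.
Bind B := h(0,b,4); no other remaining equation mentions B.
Delete trivial equation 0 = 0.
MGU = { P -> 4, B -> h(0,b,4) }, so B -> h(0,b,4).

h(0,b,4)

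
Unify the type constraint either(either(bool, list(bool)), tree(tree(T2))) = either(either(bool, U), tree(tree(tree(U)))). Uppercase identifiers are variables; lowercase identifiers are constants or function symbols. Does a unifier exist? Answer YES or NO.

Decompose either/2: either(bool, list(bool)) = either(bool, U),  tree(tree(T2)) = tree(tree(tree(U))).
Decompose either/2: bool = bool,  list(bool) = U.
Delete trivial equation bool = bool.
Bind U := list(bool); substituting into the remaining equation gives: tree(tree(T2)) = tree(tree(tree(list(bool)))).
Decompose tree/1: tree(T2) = tree(tree(list(bool))).
Decompose tree/1: T2 = tree(list(bool)).
Bind T2 := tree(list(bool)).
No equations remain and no clash or occurs-check failure arose, so a unifier exists.

YES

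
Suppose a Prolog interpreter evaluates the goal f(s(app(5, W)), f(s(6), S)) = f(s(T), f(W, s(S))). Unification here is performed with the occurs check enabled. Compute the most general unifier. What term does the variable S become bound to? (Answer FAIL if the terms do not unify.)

FAIL

Decompose f/2: s(app(5, W)) = s(T),  f(s(6), S) = f(W, s(S)).
Decompose s/1: app(5, W) = T.
Bind T := app(5, W); no other remaining equation mentions T.
Decompose f/2: s(6) = W,  S = s(S).
Bind W := s(6); no other remaining equation mentions W. Substituting into the earlier binding gives T := app(5, s(6)).
Occurs check fails: S occurs in s(S); the equation S = s(S) has no finite solution.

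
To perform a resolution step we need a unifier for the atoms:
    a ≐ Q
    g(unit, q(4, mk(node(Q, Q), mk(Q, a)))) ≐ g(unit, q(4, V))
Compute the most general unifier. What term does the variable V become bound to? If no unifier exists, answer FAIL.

mk(node(a, a), mk(a, a))

Bind Q := a; substituting into the remaining equation gives: g(unit, q(4, mk(node(a, a), mk(a, a)))) ≐ g(unit, q(4, V)).
Decompose g/2: unit ≐ unit,  q(4, mk(node(a, a), mk(a, a))) ≐ q(4, V).
Delete trivial equation unit ≐ unit.
Decompose q/2: 4 ≐ 4,  mk(node(a, a), mk(a, a)) ≐ V.
Delete trivial equation 4 ≐ 4.
Bind V := mk(node(a, a), mk(a, a)).
MGU = { Q ↦ a, V ↦ mk(node(a, a), mk(a, a)) }, so V ↦ mk(node(a, a), mk(a, a)).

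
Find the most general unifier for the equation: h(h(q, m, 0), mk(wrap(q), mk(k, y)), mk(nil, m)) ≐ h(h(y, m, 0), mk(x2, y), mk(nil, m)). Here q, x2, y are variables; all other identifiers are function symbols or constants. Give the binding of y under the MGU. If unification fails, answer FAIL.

Decompose h/3: h(q, m, 0) ≐ h(y, m, 0),  mk(wrap(q), mk(k, y)) ≐ mk(x2, y),  mk(nil, m) ≐ mk(nil, m).
Decompose h/3: q ≐ y,  m ≐ m,  0 ≐ 0.
Bind q := y; substituting into the one remaining equation that mentions q gives: mk(wrap(y), mk(k, y)) ≐ mk(x2, y).
Delete trivial equation m ≐ m.
Delete trivial equation 0 ≐ 0.
Decompose mk/2: wrap(y) ≐ x2,  mk(k, y) ≐ y.
Bind x2 := wrap(y); no other remaining equation mentions x2.
Occurs check fails: y occurs in mk(k, y); the equation y ≐ mk(k, y) has no finite solution.

FAIL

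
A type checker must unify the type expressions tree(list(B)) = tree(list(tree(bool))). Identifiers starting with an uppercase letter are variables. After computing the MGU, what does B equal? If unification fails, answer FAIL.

tree(bool)

Decompose tree/1: list(B) = list(tree(bool)).
Decompose list/1: B = tree(bool).
Bind B := tree(bool).
MGU = { B ↦ tree(bool) }, so B ↦ tree(bool).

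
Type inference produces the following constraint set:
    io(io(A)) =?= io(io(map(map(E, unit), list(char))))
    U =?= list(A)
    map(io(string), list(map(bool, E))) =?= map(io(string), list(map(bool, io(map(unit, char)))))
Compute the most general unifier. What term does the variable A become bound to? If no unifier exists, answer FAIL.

map(map(io(map(unit, char)), unit), list(char))

Decompose io/1: io(A) =?= io(map(map(E, unit), list(char))).
Decompose io/1: A =?= map(map(E, unit), list(char)).
Bind A := map(map(E, unit), list(char)); substituting into the one remaining equation that mentions A gives: U =?= list(map(map(E, unit), list(char))).
Bind U := list(map(map(E, unit), list(char))); no other remaining equation mentions U.
Decompose map/2: io(string) =?= io(string),  list(map(bool, E)) =?= list(map(bool, io(map(unit, char)))).
Delete trivial equation io(string) =?= io(string).
Decompose list/1: map(bool, E) =?= map(bool, io(map(unit, char))).
Decompose map/2: bool =?= bool,  E =?= io(map(unit, char)).
Delete trivial equation bool =?= bool.
Bind E := io(map(unit, char)). Substituting into the earlier bindings gives A := map(map(io(map(unit, char)), unit), list(char)), U := list(map(map(io(map(unit, char)), unit), list(char))).
MGU = { A := map(map(io(map(unit, char)), unit), list(char)), U := list(map(map(io(map(unit, char)), unit), list(char))), E := io(map(unit, char)) }, so A := map(map(io(map(unit, char)), unit), list(char)).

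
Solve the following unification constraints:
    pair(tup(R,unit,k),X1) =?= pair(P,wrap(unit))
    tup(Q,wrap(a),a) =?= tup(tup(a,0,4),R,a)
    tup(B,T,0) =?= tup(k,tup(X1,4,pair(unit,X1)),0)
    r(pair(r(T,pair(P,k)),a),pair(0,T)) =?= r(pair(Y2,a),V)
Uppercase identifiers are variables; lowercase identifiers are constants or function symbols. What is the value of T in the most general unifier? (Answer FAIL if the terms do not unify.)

Decompose pair/2: tup(R,unit,k) =?= P,  X1 =?= wrap(unit).
Bind P := tup(R,unit,k); substituting into the one remaining equation that mentions P gives: r(pair(r(T,pair(tup(R,unit,k),k)),a),pair(0,T)) =?= r(pair(Y2,a),V).
Bind X1 := wrap(unit); substituting into the one remaining equation that mentions X1 gives: tup(B,T,0) =?= tup(k,tup(wrap(unit),4,pair(unit,wrap(unit))),0).
Decompose tup/3: Q =?= tup(a,0,4),  wrap(a) =?= R,  a =?= a.
Bind Q := tup(a,0,4); no other remaining equation mentions Q.
Bind R := wrap(a); substituting into the one remaining equation that mentions R gives: r(pair(r(T,pair(tup(wrap(a),unit,k),k)),a),pair(0,T)) =?= r(pair(Y2,a),V). Substituting into the earlier binding gives P := tup(wrap(a),unit,k).
Delete trivial equation a =?= a.
Decompose tup/3: B =?= k,  T =?= tup(wrap(unit),4,pair(unit,wrap(unit))),  0 =?= 0.
Bind B := k; no other remaining equation mentions B.
Bind T := tup(wrap(unit),4,pair(unit,wrap(unit))); substituting into the one remaining equation that mentions T gives: r(pair(r(tup(wrap(unit),4,pair(unit,wrap(unit))),pair(tup(wrap(a),unit,k),k)),a),pair(0,tup(wrap(unit),4,pair(unit,wrap(unit))))) =?= r(pair(Y2,a),V).
Delete trivial equation 0 =?= 0.
Decompose r/2: pair(r(tup(wrap(unit),4,pair(unit,wrap(unit))),pair(tup(wrap(a),unit,k),k)),a) =?= pair(Y2,a),  pair(0,tup(wrap(unit),4,pair(unit,wrap(unit)))) =?= V.
Decompose pair/2: r(tup(wrap(unit),4,pair(unit,wrap(unit))),pair(tup(wrap(a),unit,k),k)) =?= Y2,  a =?= a.
Bind Y2 := r(tup(wrap(unit),4,pair(unit,wrap(unit))),pair(tup(wrap(a),unit,k),k)); no other remaining equation mentions Y2.
Delete trivial equation a =?= a.
Bind V := pair(0,tup(wrap(unit),4,pair(unit,wrap(unit)))).
MGU = { P := tup(wrap(a),unit,k), X1 := wrap(unit), Q := tup(a,0,4), R := wrap(a), B := k, T := tup(wrap(unit),4,pair(unit,wrap(unit))), Y2 := r(tup(wrap(unit),4,pair(unit,wrap(unit))),pair(tup(wrap(a),unit,k),k)), V := pair(0,tup(wrap(unit),4,pair(unit,wrap(unit)))) }, so T := tup(wrap(unit),4,pair(unit,wrap(unit))).

tup(wrap(unit),4,pair(unit,wrap(unit)))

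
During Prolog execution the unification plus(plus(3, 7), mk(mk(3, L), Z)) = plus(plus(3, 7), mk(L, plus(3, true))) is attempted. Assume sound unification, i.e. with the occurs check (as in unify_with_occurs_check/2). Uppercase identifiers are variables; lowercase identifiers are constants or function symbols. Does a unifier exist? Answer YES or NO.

NO

Decompose plus/2: plus(3, 7) = plus(3, 7),  mk(mk(3, L), Z) = mk(L, plus(3, true)).
Delete trivial equation plus(3, 7) = plus(3, 7).
Decompose mk/2: mk(3, L) = L,  Z = plus(3, true).
Occurs check fails: L occurs in mk(3, L); the equation L = mk(3, L) has no finite solution.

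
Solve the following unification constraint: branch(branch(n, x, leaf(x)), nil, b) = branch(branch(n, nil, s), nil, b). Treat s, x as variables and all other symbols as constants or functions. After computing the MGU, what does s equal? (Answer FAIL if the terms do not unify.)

leaf(nil)

Decompose branch/3: branch(n, x, leaf(x)) = branch(n, nil, s),  nil = nil,  b = b.
Decompose branch/3: n = n,  x = nil,  leaf(x) = s.
Delete trivial equation n = n.
Bind x := nil; substituting into the one remaining equation that mentions x gives: leaf(nil) = s.
Bind s := leaf(nil); no other remaining equation mentions s.
Delete trivial equation nil = nil.
Delete trivial equation b = b.
MGU = { x -> nil, s -> leaf(nil) }, so s -> leaf(nil).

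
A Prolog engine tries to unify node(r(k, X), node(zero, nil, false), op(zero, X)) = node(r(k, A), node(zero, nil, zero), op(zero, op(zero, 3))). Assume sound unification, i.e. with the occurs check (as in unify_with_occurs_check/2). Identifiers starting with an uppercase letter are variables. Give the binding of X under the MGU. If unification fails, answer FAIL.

Decompose node/3: r(k, X) = r(k, A),  node(zero, nil, false) = node(zero, nil, zero),  op(zero, X) = op(zero, op(zero, 3)).
Decompose r/2: k = k,  X = A.
Delete trivial equation k = k.
Bind X := A; substituting into the one remaining equation that mentions X gives: op(zero, A) = op(zero, op(zero, 3)).
Decompose node/3: zero = zero,  nil = nil,  false = zero.
Delete trivial equation zero = zero.
Delete trivial equation nil = nil.
Clash: constants false and zero differ; no unifier exists.

FAIL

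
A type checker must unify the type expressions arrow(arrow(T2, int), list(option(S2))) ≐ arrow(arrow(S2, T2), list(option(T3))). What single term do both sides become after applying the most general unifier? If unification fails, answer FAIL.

Decompose arrow/2: arrow(T2, int) ≐ arrow(S2, T2),  list(option(S2)) ≐ list(option(T3)).
Decompose arrow/2: T2 ≐ S2,  int ≐ T2.
Bind T2 := S2; substituting into the one remaining equation that mentions T2 gives: int ≐ S2.
Bind S2 := int; substituting into the remaining equation gives: list(option(int)) ≐ list(option(T3)). Substituting into the earlier binding gives T2 := int.
Decompose list/1: option(int) ≐ option(T3).
Decompose option/1: int ≐ T3.
Bind T3 := int.
Applying the MGU to either side gives arrow(arrow(int, int), list(option(int))).

arrow(arrow(int, int), list(option(int)))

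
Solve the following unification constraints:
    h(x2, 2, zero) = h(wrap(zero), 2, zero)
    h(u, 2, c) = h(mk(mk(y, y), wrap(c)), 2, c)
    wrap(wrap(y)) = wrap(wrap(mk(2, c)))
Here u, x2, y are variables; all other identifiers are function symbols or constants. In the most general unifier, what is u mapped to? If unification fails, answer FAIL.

Decompose h/3: x2 = wrap(zero),  2 = 2,  zero = zero.
Bind x2 := wrap(zero); no other remaining equation mentions x2.
Delete trivial equation 2 = 2.
Delete trivial equation zero = zero.
Decompose h/3: u = mk(mk(y, y), wrap(c)),  2 = 2,  c = c.
Bind u := mk(mk(y, y), wrap(c)); no other remaining equation mentions u.
Delete trivial equation 2 = 2.
Delete trivial equation c = c.
Decompose wrap/1: wrap(y) = wrap(mk(2, c)).
Decompose wrap/1: y = mk(2, c).
Bind y := mk(2, c). Substituting into the earlier binding gives u := mk(mk(mk(2, c), mk(2, c)), wrap(c)).
MGU = { x2 -> wrap(zero), u -> mk(mk(mk(2, c), mk(2, c)), wrap(c)), y -> mk(2, c) }, so u -> mk(mk(mk(2, c), mk(2, c)), wrap(c)).

mk(mk(mk(2, c), mk(2, c)), wrap(c))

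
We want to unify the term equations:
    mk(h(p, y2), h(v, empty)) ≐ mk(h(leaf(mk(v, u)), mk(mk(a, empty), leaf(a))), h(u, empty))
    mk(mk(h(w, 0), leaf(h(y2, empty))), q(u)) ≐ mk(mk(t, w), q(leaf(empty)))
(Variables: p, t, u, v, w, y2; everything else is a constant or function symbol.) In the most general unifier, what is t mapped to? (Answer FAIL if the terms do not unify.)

h(leaf(h(mk(mk(a, empty), leaf(a)), empty)), 0)

Decompose mk/2: h(p, y2) ≐ h(leaf(mk(v, u)), mk(mk(a, empty), leaf(a))),  h(v, empty) ≐ h(u, empty).
Decompose h/2: p ≐ leaf(mk(v, u)),  y2 ≐ mk(mk(a, empty), leaf(a)).
Bind p := leaf(mk(v, u)); no other remaining equation mentions p.
Bind y2 := mk(mk(a, empty), leaf(a)); substituting into the one remaining equation that mentions y2 gives: mk(mk(h(w, 0), leaf(h(mk(mk(a, empty), leaf(a)), empty))), q(u)) ≐ mk(mk(t, w), q(leaf(empty))).
Decompose h/2: v ≐ u,  empty ≐ empty.
Bind v := u; no other remaining equation mentions v. Substituting into the earlier binding gives p := leaf(mk(u, u)).
Delete trivial equation empty ≐ empty.
Decompose mk/2: mk(h(w, 0), leaf(h(mk(mk(a, empty), leaf(a)), empty))) ≐ mk(t, w),  q(u) ≐ q(leaf(empty)).
Decompose mk/2: h(w, 0) ≐ t,  leaf(h(mk(mk(a, empty), leaf(a)), empty)) ≐ w.
Bind t := h(w, 0); no other remaining equation mentions t.
Bind w := leaf(h(mk(mk(a, empty), leaf(a)), empty)); no other remaining equation mentions w. Substituting into the earlier binding gives t := h(leaf(h(mk(mk(a, empty), leaf(a)), empty)), 0).
Decompose q/1: u ≐ leaf(empty).
Bind u := leaf(empty). Substituting into the earlier bindings gives p := leaf(mk(leaf(empty), leaf(empty))), v := leaf(empty).
MGU = { p ↦ leaf(mk(leaf(empty), leaf(empty))), y2 ↦ mk(mk(a, empty), leaf(a)), v ↦ leaf(empty), t ↦ h(leaf(h(mk(mk(a, empty), leaf(a)), empty)), 0), w ↦ leaf(h(mk(mk(a, empty), leaf(a)), empty)), u ↦ leaf(empty) }, so t ↦ h(leaf(h(mk(mk(a, empty), leaf(a)), empty)), 0).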